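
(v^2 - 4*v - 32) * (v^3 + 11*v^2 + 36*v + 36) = v^5 + 7*v^4 - 40*v^3 - 460*v^2 - 1296*v - 1152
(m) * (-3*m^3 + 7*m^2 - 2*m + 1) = -3*m^4 + 7*m^3 - 2*m^2 + m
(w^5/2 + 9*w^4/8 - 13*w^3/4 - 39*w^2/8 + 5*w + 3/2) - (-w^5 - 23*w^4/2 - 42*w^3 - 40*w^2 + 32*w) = 3*w^5/2 + 101*w^4/8 + 155*w^3/4 + 281*w^2/8 - 27*w + 3/2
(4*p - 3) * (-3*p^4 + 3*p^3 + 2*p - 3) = -12*p^5 + 21*p^4 - 9*p^3 + 8*p^2 - 18*p + 9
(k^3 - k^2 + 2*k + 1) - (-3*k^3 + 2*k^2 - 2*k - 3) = 4*k^3 - 3*k^2 + 4*k + 4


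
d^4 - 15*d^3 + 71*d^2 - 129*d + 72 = (d - 8)*(d - 3)^2*(d - 1)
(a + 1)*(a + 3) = a^2 + 4*a + 3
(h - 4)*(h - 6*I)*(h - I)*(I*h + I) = I*h^4 + 7*h^3 - 3*I*h^3 - 21*h^2 - 10*I*h^2 - 28*h + 18*I*h + 24*I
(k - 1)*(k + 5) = k^2 + 4*k - 5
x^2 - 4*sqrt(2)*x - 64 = (x - 8*sqrt(2))*(x + 4*sqrt(2))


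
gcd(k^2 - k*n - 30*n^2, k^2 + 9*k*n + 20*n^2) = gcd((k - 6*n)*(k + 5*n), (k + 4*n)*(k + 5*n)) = k + 5*n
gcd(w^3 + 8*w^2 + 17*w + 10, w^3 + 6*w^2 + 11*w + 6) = w^2 + 3*w + 2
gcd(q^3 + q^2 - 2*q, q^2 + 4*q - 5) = q - 1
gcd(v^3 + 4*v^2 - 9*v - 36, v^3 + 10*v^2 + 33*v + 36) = v^2 + 7*v + 12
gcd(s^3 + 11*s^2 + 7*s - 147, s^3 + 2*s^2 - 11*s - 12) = s - 3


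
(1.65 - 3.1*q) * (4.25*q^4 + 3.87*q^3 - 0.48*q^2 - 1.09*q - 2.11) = -13.175*q^5 - 4.9845*q^4 + 7.8735*q^3 + 2.587*q^2 + 4.7425*q - 3.4815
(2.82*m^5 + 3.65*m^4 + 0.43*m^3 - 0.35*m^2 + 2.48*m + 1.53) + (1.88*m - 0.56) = 2.82*m^5 + 3.65*m^4 + 0.43*m^3 - 0.35*m^2 + 4.36*m + 0.97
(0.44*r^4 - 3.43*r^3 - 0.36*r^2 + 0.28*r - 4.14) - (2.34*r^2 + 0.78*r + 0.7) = 0.44*r^4 - 3.43*r^3 - 2.7*r^2 - 0.5*r - 4.84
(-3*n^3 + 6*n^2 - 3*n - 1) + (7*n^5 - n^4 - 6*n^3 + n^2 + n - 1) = 7*n^5 - n^4 - 9*n^3 + 7*n^2 - 2*n - 2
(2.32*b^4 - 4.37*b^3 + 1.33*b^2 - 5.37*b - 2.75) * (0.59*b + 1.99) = 1.3688*b^5 + 2.0385*b^4 - 7.9116*b^3 - 0.5216*b^2 - 12.3088*b - 5.4725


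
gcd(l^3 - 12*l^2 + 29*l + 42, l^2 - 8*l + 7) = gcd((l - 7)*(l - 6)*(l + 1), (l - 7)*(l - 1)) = l - 7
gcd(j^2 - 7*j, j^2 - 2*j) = j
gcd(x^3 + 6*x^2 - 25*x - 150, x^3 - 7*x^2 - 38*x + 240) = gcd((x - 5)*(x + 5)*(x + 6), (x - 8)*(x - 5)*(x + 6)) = x^2 + x - 30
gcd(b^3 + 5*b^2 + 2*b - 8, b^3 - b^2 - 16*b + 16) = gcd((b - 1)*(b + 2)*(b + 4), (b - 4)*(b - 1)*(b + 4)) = b^2 + 3*b - 4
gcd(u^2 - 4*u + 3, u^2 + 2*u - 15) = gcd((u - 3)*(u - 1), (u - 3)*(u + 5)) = u - 3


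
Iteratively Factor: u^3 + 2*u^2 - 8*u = (u + 4)*(u^2 - 2*u) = (u - 2)*(u + 4)*(u)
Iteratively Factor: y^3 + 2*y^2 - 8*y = (y + 4)*(y^2 - 2*y) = (y - 2)*(y + 4)*(y)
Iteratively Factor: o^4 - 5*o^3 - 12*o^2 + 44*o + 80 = (o - 4)*(o^3 - o^2 - 16*o - 20) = (o - 4)*(o + 2)*(o^2 - 3*o - 10) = (o - 4)*(o + 2)^2*(o - 5)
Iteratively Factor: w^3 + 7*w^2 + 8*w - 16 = (w - 1)*(w^2 + 8*w + 16) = (w - 1)*(w + 4)*(w + 4)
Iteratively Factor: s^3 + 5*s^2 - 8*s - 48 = (s + 4)*(s^2 + s - 12) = (s + 4)^2*(s - 3)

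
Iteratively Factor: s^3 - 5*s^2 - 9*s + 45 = (s + 3)*(s^2 - 8*s + 15) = (s - 5)*(s + 3)*(s - 3)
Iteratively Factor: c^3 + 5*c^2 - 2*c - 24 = (c + 4)*(c^2 + c - 6) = (c - 2)*(c + 4)*(c + 3)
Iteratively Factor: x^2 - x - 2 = (x + 1)*(x - 2)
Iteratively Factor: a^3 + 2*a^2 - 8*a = (a + 4)*(a^2 - 2*a) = a*(a + 4)*(a - 2)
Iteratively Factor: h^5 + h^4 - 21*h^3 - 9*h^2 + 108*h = (h + 3)*(h^4 - 2*h^3 - 15*h^2 + 36*h) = (h - 3)*(h + 3)*(h^3 + h^2 - 12*h) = (h - 3)^2*(h + 3)*(h^2 + 4*h) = (h - 3)^2*(h + 3)*(h + 4)*(h)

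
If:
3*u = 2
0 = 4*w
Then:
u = 2/3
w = 0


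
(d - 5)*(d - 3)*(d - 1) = d^3 - 9*d^2 + 23*d - 15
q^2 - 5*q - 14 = (q - 7)*(q + 2)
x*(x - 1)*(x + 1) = x^3 - x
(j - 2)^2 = j^2 - 4*j + 4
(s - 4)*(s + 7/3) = s^2 - 5*s/3 - 28/3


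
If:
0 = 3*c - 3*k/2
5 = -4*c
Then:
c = -5/4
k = -5/2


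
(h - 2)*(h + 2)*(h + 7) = h^3 + 7*h^2 - 4*h - 28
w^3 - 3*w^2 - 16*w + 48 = (w - 4)*(w - 3)*(w + 4)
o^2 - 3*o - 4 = (o - 4)*(o + 1)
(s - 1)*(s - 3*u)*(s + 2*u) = s^3 - s^2*u - s^2 - 6*s*u^2 + s*u + 6*u^2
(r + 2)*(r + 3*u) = r^2 + 3*r*u + 2*r + 6*u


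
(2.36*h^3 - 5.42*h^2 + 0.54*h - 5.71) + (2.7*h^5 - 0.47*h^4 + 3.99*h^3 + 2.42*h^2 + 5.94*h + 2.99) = 2.7*h^5 - 0.47*h^4 + 6.35*h^3 - 3.0*h^2 + 6.48*h - 2.72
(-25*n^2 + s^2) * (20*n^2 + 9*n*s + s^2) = -500*n^4 - 225*n^3*s - 5*n^2*s^2 + 9*n*s^3 + s^4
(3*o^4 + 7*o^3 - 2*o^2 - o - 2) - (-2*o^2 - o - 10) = 3*o^4 + 7*o^3 + 8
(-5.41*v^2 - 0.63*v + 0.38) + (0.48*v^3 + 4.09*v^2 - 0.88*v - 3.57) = 0.48*v^3 - 1.32*v^2 - 1.51*v - 3.19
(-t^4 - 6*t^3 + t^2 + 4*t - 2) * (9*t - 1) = -9*t^5 - 53*t^4 + 15*t^3 + 35*t^2 - 22*t + 2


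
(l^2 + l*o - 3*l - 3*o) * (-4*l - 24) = -4*l^3 - 4*l^2*o - 12*l^2 - 12*l*o + 72*l + 72*o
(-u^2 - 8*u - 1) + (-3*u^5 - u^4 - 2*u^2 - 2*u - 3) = -3*u^5 - u^4 - 3*u^2 - 10*u - 4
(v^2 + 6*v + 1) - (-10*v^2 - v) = 11*v^2 + 7*v + 1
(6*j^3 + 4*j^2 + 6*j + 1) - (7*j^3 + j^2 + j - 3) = -j^3 + 3*j^2 + 5*j + 4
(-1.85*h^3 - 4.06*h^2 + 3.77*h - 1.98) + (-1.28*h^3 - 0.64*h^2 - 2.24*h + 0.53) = -3.13*h^3 - 4.7*h^2 + 1.53*h - 1.45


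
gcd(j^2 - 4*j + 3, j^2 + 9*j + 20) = 1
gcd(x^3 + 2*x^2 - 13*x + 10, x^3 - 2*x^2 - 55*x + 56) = x - 1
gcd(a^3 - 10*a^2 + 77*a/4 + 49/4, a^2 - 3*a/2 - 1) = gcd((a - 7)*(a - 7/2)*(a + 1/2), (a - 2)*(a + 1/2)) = a + 1/2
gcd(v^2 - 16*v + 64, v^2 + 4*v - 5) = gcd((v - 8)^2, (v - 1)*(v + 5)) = 1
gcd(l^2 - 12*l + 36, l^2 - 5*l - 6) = l - 6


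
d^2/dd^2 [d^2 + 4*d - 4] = 2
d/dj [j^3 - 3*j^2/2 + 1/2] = 3*j*(j - 1)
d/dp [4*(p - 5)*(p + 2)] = 8*p - 12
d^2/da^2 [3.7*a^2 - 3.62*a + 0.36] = 7.40000000000000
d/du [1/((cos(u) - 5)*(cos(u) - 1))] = 2*(cos(u) - 3)*sin(u)/((cos(u) - 5)^2*(cos(u) - 1)^2)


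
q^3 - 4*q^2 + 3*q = q*(q - 3)*(q - 1)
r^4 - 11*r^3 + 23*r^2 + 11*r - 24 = (r - 8)*(r - 3)*(r - 1)*(r + 1)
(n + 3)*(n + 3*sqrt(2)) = n^2 + 3*n + 3*sqrt(2)*n + 9*sqrt(2)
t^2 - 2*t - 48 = (t - 8)*(t + 6)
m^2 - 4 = (m - 2)*(m + 2)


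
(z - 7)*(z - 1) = z^2 - 8*z + 7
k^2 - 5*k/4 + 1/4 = (k - 1)*(k - 1/4)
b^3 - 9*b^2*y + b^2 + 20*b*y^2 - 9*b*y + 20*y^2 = (b + 1)*(b - 5*y)*(b - 4*y)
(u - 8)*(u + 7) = u^2 - u - 56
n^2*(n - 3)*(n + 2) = n^4 - n^3 - 6*n^2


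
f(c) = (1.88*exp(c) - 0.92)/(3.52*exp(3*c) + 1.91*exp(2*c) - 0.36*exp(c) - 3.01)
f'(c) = (1.88*exp(c) - 0.92)*(-10.56*exp(3*c) - 3.82*exp(2*c) + 0.36*exp(c))/(3.52*exp(3*c) + 1.91*exp(2*c) - 0.36*exp(c) - 3.01)^2 + 1.88*exp(c)/(3.52*exp(3*c) + 1.91*exp(2*c) - 0.36*exp(c) - 3.01) = (-13.2352*exp(3*c) + 6.1244*exp(2*c) + 3.5144*exp(c) - 5.99)*exp(c)/(12.3904*exp(6*c) + 13.4464*exp(5*c) + 1.1137*exp(4*c) - 22.5656*exp(3*c) - 11.3686*exp(2*c) + 2.1672*exp(c) + 9.0601)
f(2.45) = 0.00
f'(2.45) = -0.01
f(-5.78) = 0.30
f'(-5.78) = -0.00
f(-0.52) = -0.11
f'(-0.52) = -0.82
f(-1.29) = 0.14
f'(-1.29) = -0.16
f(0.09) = 0.33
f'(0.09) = -1.09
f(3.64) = 0.00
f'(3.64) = -0.00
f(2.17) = 0.01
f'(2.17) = -0.01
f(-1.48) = 0.17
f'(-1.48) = -0.13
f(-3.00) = 0.27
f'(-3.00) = -0.03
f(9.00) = 0.00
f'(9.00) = 0.00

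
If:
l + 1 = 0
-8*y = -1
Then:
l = -1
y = 1/8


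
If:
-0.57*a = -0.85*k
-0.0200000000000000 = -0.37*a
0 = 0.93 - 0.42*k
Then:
No Solution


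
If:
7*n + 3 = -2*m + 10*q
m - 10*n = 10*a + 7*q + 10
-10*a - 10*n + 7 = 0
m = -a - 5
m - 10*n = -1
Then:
No Solution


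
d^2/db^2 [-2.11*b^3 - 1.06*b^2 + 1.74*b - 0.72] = -12.66*b - 2.12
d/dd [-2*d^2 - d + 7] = -4*d - 1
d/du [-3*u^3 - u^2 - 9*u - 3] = -9*u^2 - 2*u - 9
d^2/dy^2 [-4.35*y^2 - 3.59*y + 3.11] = -8.70000000000000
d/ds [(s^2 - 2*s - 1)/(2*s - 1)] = 2*(s^2 - s + 2)/(4*s^2 - 4*s + 1)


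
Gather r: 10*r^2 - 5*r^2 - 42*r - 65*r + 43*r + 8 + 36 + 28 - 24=5*r^2 - 64*r + 48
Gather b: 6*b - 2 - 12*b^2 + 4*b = -12*b^2 + 10*b - 2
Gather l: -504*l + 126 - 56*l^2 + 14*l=-56*l^2 - 490*l + 126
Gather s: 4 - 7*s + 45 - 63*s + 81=130 - 70*s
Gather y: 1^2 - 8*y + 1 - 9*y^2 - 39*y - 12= -9*y^2 - 47*y - 10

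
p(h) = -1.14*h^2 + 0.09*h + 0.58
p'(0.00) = 0.09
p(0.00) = 0.58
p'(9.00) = -20.43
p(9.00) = -90.95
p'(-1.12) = 2.64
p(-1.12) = -0.95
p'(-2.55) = 5.90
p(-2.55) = -7.06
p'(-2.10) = 4.88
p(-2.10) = -4.64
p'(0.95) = -2.08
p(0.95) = -0.36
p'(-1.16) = 2.73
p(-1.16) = -1.06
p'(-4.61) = 10.60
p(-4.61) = -24.06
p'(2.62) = -5.88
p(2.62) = -7.01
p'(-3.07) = 7.09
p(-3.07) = -10.44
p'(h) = 0.09 - 2.28*h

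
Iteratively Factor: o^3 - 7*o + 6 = (o - 1)*(o^2 + o - 6) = (o - 1)*(o + 3)*(o - 2)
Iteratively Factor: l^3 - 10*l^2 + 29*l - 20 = (l - 5)*(l^2 - 5*l + 4) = (l - 5)*(l - 1)*(l - 4)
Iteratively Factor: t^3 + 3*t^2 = (t + 3)*(t^2) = t*(t + 3)*(t)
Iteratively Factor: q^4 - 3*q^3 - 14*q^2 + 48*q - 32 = (q - 1)*(q^3 - 2*q^2 - 16*q + 32) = (q - 1)*(q + 4)*(q^2 - 6*q + 8) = (q - 2)*(q - 1)*(q + 4)*(q - 4)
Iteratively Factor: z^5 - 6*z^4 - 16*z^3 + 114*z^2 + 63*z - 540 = (z + 3)*(z^4 - 9*z^3 + 11*z^2 + 81*z - 180) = (z - 5)*(z + 3)*(z^3 - 4*z^2 - 9*z + 36) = (z - 5)*(z + 3)^2*(z^2 - 7*z + 12) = (z - 5)*(z - 4)*(z + 3)^2*(z - 3)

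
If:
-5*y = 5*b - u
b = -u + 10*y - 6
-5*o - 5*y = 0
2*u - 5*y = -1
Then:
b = -7/16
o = -27/40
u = 19/16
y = 27/40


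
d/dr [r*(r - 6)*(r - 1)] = 3*r^2 - 14*r + 6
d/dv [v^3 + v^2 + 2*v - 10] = 3*v^2 + 2*v + 2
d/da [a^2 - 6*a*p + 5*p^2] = 2*a - 6*p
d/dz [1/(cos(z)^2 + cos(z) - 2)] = (2*cos(z) + 1)*sin(z)/(cos(z)^2 + cos(z) - 2)^2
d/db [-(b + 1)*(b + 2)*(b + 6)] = -3*b^2 - 18*b - 20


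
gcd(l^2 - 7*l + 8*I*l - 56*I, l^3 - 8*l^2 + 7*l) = l - 7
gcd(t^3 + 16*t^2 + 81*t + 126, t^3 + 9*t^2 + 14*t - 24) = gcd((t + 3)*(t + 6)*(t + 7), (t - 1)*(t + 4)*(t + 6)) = t + 6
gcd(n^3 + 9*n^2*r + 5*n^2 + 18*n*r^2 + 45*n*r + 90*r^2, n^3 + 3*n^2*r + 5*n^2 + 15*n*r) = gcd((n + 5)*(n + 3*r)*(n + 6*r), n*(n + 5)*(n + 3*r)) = n^2 + 3*n*r + 5*n + 15*r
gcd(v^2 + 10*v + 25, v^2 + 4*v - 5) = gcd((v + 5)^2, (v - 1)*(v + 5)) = v + 5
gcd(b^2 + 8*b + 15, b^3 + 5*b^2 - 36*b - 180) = b + 5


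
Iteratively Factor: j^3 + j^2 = (j)*(j^2 + j) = j^2*(j + 1)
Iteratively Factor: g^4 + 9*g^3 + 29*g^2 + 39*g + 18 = (g + 3)*(g^3 + 6*g^2 + 11*g + 6) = (g + 3)^2*(g^2 + 3*g + 2) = (g + 2)*(g + 3)^2*(g + 1)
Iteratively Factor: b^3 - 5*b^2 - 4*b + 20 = (b - 2)*(b^2 - 3*b - 10) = (b - 5)*(b - 2)*(b + 2)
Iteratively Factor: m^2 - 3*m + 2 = (m - 2)*(m - 1)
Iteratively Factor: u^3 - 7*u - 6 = (u + 2)*(u^2 - 2*u - 3) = (u - 3)*(u + 2)*(u + 1)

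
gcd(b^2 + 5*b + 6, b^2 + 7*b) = 1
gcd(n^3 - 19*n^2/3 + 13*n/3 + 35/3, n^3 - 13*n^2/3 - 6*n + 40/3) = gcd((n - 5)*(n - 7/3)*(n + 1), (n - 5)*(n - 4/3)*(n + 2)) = n - 5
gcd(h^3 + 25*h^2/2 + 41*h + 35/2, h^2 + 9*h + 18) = 1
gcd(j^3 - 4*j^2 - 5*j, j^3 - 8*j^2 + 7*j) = j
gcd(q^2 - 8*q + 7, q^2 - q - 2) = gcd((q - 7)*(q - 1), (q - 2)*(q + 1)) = 1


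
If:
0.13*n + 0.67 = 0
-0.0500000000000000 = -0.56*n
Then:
No Solution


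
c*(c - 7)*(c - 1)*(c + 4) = c^4 - 4*c^3 - 25*c^2 + 28*c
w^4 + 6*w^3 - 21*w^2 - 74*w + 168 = (w - 3)*(w - 2)*(w + 4)*(w + 7)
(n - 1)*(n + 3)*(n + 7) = n^3 + 9*n^2 + 11*n - 21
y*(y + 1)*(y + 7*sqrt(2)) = y^3 + y^2 + 7*sqrt(2)*y^2 + 7*sqrt(2)*y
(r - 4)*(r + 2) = r^2 - 2*r - 8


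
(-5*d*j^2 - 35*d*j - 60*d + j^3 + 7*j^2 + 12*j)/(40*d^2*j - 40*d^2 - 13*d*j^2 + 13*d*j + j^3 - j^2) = (-j^2 - 7*j - 12)/(8*d*j - 8*d - j^2 + j)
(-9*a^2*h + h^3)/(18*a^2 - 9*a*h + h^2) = h*(-3*a - h)/(6*a - h)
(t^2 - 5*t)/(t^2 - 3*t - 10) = t/(t + 2)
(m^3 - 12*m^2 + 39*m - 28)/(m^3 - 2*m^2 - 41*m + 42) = (m - 4)/(m + 6)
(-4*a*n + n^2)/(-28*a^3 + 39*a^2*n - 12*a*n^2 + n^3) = n/(7*a^2 - 8*a*n + n^2)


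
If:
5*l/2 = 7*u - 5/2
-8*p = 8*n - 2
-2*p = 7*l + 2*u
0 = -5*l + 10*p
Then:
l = -5/61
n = 71/244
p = -5/122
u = 20/61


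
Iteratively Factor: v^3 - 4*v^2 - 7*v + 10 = (v - 5)*(v^2 + v - 2) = (v - 5)*(v + 2)*(v - 1)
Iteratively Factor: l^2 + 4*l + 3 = (l + 3)*(l + 1)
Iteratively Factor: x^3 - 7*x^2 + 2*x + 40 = (x + 2)*(x^2 - 9*x + 20) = (x - 4)*(x + 2)*(x - 5)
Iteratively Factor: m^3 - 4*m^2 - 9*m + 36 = (m + 3)*(m^2 - 7*m + 12) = (m - 4)*(m + 3)*(m - 3)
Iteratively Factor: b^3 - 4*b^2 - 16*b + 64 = (b - 4)*(b^2 - 16) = (b - 4)^2*(b + 4)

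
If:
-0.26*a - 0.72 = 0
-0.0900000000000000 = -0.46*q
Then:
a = -2.77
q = 0.20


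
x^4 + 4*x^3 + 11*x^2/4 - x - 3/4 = (x - 1/2)*(x + 1/2)*(x + 1)*(x + 3)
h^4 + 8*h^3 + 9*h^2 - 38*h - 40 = (h - 2)*(h + 1)*(h + 4)*(h + 5)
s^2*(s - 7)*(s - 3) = s^4 - 10*s^3 + 21*s^2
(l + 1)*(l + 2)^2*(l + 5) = l^4 + 10*l^3 + 33*l^2 + 44*l + 20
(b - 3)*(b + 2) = b^2 - b - 6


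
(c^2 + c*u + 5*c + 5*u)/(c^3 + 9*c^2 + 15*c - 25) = (c + u)/(c^2 + 4*c - 5)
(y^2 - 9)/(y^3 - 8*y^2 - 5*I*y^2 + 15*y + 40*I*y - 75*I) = (y + 3)/(y^2 - 5*y*(1 + I) + 25*I)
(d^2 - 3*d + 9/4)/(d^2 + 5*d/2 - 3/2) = (4*d^2 - 12*d + 9)/(2*(2*d^2 + 5*d - 3))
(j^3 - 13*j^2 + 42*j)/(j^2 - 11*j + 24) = j*(j^2 - 13*j + 42)/(j^2 - 11*j + 24)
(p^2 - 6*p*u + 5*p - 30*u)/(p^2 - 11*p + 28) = (p^2 - 6*p*u + 5*p - 30*u)/(p^2 - 11*p + 28)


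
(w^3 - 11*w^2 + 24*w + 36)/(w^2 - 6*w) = w - 5 - 6/w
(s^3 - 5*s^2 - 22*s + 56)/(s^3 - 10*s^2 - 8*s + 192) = (s^2 - 9*s + 14)/(s^2 - 14*s + 48)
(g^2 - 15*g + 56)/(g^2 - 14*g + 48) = (g - 7)/(g - 6)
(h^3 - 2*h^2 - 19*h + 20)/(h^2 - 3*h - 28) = (h^2 - 6*h + 5)/(h - 7)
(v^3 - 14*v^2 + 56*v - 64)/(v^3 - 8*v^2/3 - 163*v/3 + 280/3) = 3*(v^2 - 6*v + 8)/(3*v^2 + 16*v - 35)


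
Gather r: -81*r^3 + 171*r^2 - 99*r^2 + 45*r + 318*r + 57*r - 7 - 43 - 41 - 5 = -81*r^3 + 72*r^2 + 420*r - 96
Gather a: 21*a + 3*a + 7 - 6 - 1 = 24*a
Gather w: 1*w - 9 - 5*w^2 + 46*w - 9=-5*w^2 + 47*w - 18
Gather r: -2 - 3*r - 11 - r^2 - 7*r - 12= -r^2 - 10*r - 25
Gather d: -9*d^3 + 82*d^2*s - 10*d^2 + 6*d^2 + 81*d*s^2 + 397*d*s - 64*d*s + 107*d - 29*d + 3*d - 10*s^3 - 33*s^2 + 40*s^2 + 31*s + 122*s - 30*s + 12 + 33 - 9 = -9*d^3 + d^2*(82*s - 4) + d*(81*s^2 + 333*s + 81) - 10*s^3 + 7*s^2 + 123*s + 36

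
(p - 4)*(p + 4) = p^2 - 16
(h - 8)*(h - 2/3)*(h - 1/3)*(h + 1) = h^4 - 8*h^3 - 7*h^2/9 + 58*h/9 - 16/9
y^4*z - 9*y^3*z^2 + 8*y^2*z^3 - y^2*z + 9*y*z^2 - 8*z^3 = (y - 1)*(y - 8*z)*(y - z)*(y*z + z)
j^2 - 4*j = j*(j - 4)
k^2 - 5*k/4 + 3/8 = (k - 3/4)*(k - 1/2)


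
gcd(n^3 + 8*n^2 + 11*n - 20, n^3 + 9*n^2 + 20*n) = n^2 + 9*n + 20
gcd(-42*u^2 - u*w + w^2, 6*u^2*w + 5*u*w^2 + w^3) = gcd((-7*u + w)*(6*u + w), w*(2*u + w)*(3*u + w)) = 1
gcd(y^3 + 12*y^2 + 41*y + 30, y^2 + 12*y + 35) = y + 5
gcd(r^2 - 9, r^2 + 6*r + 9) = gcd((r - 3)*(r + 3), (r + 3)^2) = r + 3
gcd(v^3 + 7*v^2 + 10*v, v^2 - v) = v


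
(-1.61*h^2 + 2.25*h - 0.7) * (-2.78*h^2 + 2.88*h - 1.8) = 4.4758*h^4 - 10.8918*h^3 + 11.324*h^2 - 6.066*h + 1.26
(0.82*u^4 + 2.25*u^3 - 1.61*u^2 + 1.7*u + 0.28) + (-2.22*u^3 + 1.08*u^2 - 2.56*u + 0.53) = 0.82*u^4 + 0.0299999999999998*u^3 - 0.53*u^2 - 0.86*u + 0.81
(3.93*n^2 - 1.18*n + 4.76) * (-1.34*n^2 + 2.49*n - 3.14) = -5.2662*n^4 + 11.3669*n^3 - 21.6568*n^2 + 15.5576*n - 14.9464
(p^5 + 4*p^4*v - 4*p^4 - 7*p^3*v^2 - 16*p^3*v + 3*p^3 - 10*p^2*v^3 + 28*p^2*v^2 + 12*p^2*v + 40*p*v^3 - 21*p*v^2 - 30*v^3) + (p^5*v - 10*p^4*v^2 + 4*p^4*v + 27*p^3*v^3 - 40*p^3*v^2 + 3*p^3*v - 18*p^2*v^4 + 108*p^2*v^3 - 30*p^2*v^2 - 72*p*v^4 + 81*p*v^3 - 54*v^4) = p^5*v + p^5 - 10*p^4*v^2 + 8*p^4*v - 4*p^4 + 27*p^3*v^3 - 47*p^3*v^2 - 13*p^3*v + 3*p^3 - 18*p^2*v^4 + 98*p^2*v^3 - 2*p^2*v^2 + 12*p^2*v - 72*p*v^4 + 121*p*v^3 - 21*p*v^2 - 54*v^4 - 30*v^3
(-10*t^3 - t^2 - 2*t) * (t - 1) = -10*t^4 + 9*t^3 - t^2 + 2*t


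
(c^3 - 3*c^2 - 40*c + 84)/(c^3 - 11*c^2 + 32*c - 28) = (c + 6)/(c - 2)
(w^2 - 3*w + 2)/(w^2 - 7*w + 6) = (w - 2)/(w - 6)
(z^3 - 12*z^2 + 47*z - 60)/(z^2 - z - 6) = (z^2 - 9*z + 20)/(z + 2)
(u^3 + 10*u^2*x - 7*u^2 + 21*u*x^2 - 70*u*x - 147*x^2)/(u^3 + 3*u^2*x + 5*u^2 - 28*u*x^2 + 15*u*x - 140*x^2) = (-u^2 - 3*u*x + 7*u + 21*x)/(-u^2 + 4*u*x - 5*u + 20*x)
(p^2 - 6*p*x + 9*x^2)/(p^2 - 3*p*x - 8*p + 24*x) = (p - 3*x)/(p - 8)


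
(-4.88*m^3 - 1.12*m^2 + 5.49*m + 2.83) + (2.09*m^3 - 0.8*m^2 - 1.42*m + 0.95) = -2.79*m^3 - 1.92*m^2 + 4.07*m + 3.78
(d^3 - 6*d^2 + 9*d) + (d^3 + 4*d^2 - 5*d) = 2*d^3 - 2*d^2 + 4*d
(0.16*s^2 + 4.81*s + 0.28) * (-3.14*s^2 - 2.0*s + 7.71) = -0.5024*s^4 - 15.4234*s^3 - 9.2656*s^2 + 36.5251*s + 2.1588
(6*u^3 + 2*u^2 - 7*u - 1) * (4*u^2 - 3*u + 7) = 24*u^5 - 10*u^4 + 8*u^3 + 31*u^2 - 46*u - 7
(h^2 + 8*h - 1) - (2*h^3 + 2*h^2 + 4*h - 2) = -2*h^3 - h^2 + 4*h + 1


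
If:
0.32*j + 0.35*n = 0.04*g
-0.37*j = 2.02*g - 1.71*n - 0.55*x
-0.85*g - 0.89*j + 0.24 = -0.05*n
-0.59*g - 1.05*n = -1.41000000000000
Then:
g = 1.05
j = -0.69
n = 0.75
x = 1.05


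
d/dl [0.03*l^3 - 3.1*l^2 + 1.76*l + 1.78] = 0.09*l^2 - 6.2*l + 1.76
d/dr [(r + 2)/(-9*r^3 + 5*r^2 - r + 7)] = (-9*r^3 + 5*r^2 - r + (r + 2)*(27*r^2 - 10*r + 1) + 7)/(9*r^3 - 5*r^2 + r - 7)^2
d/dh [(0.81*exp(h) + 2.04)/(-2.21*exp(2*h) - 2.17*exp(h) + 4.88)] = (1.7901*exp(2*h) + 9.0168*exp(h) + 8.3796)*exp(h)/(4.8841*exp(4*h) + 9.5914*exp(3*h) - 16.8607*exp(2*h) - 21.1792*exp(h) + 23.8144)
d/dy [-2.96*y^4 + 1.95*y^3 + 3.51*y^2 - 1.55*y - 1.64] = -11.84*y^3 + 5.85*y^2 + 7.02*y - 1.55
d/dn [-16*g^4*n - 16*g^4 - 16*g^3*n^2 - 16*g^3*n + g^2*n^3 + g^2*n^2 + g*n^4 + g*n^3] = g*(-16*g^3 - 32*g^2*n - 16*g^2 + 3*g*n^2 + 2*g*n + 4*n^3 + 3*n^2)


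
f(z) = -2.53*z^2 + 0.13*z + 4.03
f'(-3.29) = 16.78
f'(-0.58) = 3.06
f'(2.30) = -11.51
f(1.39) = -0.68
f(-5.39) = -70.17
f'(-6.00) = 30.49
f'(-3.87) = 19.71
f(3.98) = -35.53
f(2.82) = -15.72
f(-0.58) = 3.10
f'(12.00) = -60.59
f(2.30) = -9.05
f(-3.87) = -34.36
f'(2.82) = -14.14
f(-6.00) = -87.83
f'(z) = 0.13 - 5.06*z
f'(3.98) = -20.01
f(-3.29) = -23.78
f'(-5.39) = 27.40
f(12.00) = -358.73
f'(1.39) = -6.90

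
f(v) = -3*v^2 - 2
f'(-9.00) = 54.00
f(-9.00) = -245.00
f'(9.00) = -54.00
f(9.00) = -245.00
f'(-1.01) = 6.06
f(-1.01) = -5.06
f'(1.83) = -10.98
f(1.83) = -12.05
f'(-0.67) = 4.02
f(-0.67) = -3.35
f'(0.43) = -2.58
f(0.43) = -2.55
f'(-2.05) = 12.30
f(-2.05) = -14.61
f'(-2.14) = 12.84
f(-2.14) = -15.74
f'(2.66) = -15.96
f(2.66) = -23.23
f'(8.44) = -50.64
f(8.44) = -215.70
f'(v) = -6*v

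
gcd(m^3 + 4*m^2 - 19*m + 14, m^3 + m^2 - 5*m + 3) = m - 1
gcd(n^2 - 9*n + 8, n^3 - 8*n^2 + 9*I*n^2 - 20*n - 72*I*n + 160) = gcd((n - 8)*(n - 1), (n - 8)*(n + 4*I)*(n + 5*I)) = n - 8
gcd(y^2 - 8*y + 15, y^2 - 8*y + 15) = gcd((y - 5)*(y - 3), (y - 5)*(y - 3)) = y^2 - 8*y + 15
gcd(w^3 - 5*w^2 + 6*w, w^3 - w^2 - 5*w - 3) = w - 3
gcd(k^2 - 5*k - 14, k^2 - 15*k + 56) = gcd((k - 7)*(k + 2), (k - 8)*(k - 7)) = k - 7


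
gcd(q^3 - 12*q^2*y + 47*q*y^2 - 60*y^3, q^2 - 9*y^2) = -q + 3*y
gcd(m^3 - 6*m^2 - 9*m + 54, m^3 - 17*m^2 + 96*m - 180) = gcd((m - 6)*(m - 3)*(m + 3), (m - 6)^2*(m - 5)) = m - 6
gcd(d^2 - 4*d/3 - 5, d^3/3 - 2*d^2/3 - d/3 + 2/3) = 1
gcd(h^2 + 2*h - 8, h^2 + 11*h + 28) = h + 4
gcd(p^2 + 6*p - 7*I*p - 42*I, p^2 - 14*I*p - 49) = p - 7*I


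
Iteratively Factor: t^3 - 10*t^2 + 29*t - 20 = (t - 4)*(t^2 - 6*t + 5) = (t - 5)*(t - 4)*(t - 1)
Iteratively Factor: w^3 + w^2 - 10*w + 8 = (w + 4)*(w^2 - 3*w + 2) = (w - 2)*(w + 4)*(w - 1)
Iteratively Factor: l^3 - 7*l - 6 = (l + 1)*(l^2 - l - 6) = (l - 3)*(l + 1)*(l + 2)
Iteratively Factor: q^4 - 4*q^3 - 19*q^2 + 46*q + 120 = (q + 3)*(q^3 - 7*q^2 + 2*q + 40) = (q - 5)*(q + 3)*(q^2 - 2*q - 8) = (q - 5)*(q + 2)*(q + 3)*(q - 4)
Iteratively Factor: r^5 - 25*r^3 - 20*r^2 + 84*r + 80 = (r + 1)*(r^4 - r^3 - 24*r^2 + 4*r + 80) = (r + 1)*(r + 2)*(r^3 - 3*r^2 - 18*r + 40) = (r - 2)*(r + 1)*(r + 2)*(r^2 - r - 20) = (r - 5)*(r - 2)*(r + 1)*(r + 2)*(r + 4)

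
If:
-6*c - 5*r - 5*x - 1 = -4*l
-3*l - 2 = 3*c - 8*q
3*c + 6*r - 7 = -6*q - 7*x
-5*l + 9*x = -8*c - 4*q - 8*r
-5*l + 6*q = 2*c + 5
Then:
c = -626/81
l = -160/81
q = -61/18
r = 157/81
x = 50/9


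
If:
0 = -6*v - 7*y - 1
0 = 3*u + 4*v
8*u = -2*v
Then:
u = 0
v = 0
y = -1/7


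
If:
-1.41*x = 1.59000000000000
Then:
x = -1.13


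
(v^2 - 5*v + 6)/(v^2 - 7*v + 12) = (v - 2)/(v - 4)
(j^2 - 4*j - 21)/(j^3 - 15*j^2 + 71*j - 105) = (j + 3)/(j^2 - 8*j + 15)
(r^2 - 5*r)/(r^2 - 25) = r/(r + 5)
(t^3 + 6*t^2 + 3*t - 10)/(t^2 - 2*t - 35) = (t^2 + t - 2)/(t - 7)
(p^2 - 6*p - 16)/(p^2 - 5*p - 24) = (p + 2)/(p + 3)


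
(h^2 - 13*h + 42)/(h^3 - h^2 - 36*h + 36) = (h - 7)/(h^2 + 5*h - 6)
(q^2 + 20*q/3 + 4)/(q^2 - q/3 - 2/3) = (q + 6)/(q - 1)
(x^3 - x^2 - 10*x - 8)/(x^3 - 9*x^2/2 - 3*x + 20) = 2*(x + 1)/(2*x - 5)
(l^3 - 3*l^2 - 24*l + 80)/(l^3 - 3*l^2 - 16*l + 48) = (l^2 + l - 20)/(l^2 + l - 12)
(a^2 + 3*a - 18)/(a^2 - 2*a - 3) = (a + 6)/(a + 1)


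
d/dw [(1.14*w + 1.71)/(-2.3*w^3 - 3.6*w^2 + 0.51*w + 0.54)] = (5.244*w^3 + 15.903*w^2 + 12.312*w - 0.2565)/(5.29*w^6 + 16.56*w^5 + 10.614*w^4 - 6.156*w^3 - 3.6279*w^2 + 0.5508*w + 0.2916)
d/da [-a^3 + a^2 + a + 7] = -3*a^2 + 2*a + 1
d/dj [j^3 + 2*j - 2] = 3*j^2 + 2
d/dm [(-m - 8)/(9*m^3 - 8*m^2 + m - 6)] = (-9*m^3 + 8*m^2 - m + (m + 8)*(27*m^2 - 16*m + 1) + 6)/(9*m^3 - 8*m^2 + m - 6)^2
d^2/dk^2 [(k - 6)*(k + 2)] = 2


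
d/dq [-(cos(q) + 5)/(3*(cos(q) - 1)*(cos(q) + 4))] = (sin(q)^2 - 10*cos(q) - 20)*sin(q)/(3*(cos(q) - 1)^2*(cos(q) + 4)^2)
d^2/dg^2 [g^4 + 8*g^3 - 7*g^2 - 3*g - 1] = 12*g^2 + 48*g - 14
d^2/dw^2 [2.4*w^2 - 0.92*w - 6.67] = 4.80000000000000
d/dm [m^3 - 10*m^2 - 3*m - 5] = 3*m^2 - 20*m - 3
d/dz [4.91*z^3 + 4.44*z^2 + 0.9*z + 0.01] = 14.73*z^2 + 8.88*z + 0.9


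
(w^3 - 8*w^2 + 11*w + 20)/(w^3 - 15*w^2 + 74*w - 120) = (w + 1)/(w - 6)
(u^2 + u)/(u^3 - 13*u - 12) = u/(u^2 - u - 12)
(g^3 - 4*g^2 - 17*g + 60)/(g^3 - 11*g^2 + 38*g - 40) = (g^2 + g - 12)/(g^2 - 6*g + 8)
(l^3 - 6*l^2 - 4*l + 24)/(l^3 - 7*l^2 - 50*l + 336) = (l^2 - 4)/(l^2 - l - 56)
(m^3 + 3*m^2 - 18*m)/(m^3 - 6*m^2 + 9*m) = (m + 6)/(m - 3)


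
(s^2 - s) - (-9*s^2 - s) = 10*s^2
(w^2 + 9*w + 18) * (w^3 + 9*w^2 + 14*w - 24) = w^5 + 18*w^4 + 113*w^3 + 264*w^2 + 36*w - 432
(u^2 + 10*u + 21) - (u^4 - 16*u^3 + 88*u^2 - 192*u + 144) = -u^4 + 16*u^3 - 87*u^2 + 202*u - 123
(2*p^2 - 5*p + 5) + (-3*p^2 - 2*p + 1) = -p^2 - 7*p + 6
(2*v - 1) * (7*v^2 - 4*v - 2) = 14*v^3 - 15*v^2 + 2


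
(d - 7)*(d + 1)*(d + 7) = d^3 + d^2 - 49*d - 49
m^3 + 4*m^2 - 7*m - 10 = (m - 2)*(m + 1)*(m + 5)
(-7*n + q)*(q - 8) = -7*n*q + 56*n + q^2 - 8*q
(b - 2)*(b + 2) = b^2 - 4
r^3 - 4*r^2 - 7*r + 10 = (r - 5)*(r - 1)*(r + 2)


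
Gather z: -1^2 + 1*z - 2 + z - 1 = 2*z - 4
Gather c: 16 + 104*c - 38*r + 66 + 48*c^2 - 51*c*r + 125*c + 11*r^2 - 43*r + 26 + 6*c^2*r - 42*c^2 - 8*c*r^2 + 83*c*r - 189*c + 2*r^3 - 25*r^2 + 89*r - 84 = c^2*(6*r + 6) + c*(-8*r^2 + 32*r + 40) + 2*r^3 - 14*r^2 + 8*r + 24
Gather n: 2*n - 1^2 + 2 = 2*n + 1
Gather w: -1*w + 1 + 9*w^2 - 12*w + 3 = 9*w^2 - 13*w + 4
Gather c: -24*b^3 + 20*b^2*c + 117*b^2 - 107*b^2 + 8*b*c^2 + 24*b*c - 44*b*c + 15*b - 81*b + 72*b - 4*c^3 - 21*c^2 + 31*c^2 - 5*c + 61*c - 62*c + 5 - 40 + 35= -24*b^3 + 10*b^2 + 6*b - 4*c^3 + c^2*(8*b + 10) + c*(20*b^2 - 20*b - 6)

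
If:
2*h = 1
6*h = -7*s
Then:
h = 1/2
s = -3/7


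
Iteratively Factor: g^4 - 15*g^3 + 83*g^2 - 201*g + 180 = (g - 5)*(g^3 - 10*g^2 + 33*g - 36) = (g - 5)*(g - 3)*(g^2 - 7*g + 12) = (g - 5)*(g - 3)^2*(g - 4)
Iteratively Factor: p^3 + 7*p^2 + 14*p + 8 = (p + 1)*(p^2 + 6*p + 8) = (p + 1)*(p + 4)*(p + 2)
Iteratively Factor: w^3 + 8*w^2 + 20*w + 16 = (w + 2)*(w^2 + 6*w + 8) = (w + 2)^2*(w + 4)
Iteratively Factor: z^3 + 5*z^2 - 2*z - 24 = (z - 2)*(z^2 + 7*z + 12) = (z - 2)*(z + 3)*(z + 4)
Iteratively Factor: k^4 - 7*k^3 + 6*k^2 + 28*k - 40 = (k - 5)*(k^3 - 2*k^2 - 4*k + 8) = (k - 5)*(k - 2)*(k^2 - 4) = (k - 5)*(k - 2)^2*(k + 2)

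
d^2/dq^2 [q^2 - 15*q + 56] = 2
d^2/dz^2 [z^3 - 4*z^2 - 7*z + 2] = 6*z - 8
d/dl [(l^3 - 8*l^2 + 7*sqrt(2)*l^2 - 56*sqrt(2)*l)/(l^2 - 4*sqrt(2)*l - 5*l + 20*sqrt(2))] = (l^4 - 8*sqrt(2)*l^3 - 10*l^3 - 16*l^2 + 113*sqrt(2)*l^2 - 320*sqrt(2)*l + 560*l - 2240)/(l^4 - 8*sqrt(2)*l^3 - 10*l^3 + 57*l^2 + 80*sqrt(2)*l^2 - 320*l - 200*sqrt(2)*l + 800)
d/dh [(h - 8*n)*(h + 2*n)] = 2*h - 6*n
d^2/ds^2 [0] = 0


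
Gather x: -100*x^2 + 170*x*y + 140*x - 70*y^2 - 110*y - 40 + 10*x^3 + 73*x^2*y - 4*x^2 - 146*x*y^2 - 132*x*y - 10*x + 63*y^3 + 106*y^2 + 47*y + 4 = 10*x^3 + x^2*(73*y - 104) + x*(-146*y^2 + 38*y + 130) + 63*y^3 + 36*y^2 - 63*y - 36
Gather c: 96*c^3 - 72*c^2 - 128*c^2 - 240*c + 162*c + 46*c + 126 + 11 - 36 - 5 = 96*c^3 - 200*c^2 - 32*c + 96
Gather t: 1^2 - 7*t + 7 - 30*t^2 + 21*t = -30*t^2 + 14*t + 8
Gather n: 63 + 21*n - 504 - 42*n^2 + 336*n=-42*n^2 + 357*n - 441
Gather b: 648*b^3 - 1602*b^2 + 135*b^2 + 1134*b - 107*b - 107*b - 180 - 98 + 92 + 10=648*b^3 - 1467*b^2 + 920*b - 176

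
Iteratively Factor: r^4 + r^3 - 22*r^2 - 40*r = (r + 4)*(r^3 - 3*r^2 - 10*r) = r*(r + 4)*(r^2 - 3*r - 10) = r*(r + 2)*(r + 4)*(r - 5)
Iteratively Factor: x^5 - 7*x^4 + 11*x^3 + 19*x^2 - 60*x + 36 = (x + 2)*(x^4 - 9*x^3 + 29*x^2 - 39*x + 18) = (x - 3)*(x + 2)*(x^3 - 6*x^2 + 11*x - 6) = (x - 3)*(x - 2)*(x + 2)*(x^2 - 4*x + 3) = (x - 3)^2*(x - 2)*(x + 2)*(x - 1)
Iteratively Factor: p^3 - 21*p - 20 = (p - 5)*(p^2 + 5*p + 4) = (p - 5)*(p + 1)*(p + 4)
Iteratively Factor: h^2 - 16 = (h - 4)*(h + 4)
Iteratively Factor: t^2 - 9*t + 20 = (t - 5)*(t - 4)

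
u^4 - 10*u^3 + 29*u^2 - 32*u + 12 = (u - 6)*(u - 2)*(u - 1)^2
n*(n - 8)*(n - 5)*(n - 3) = n^4 - 16*n^3 + 79*n^2 - 120*n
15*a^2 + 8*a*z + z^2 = (3*a + z)*(5*a + z)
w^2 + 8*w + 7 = (w + 1)*(w + 7)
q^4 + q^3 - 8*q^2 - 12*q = q*(q - 3)*(q + 2)^2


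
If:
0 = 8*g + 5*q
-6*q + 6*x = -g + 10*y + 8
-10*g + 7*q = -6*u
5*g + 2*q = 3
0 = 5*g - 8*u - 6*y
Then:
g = 5/3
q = -8/3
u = 53/9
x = -1003/81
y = -349/54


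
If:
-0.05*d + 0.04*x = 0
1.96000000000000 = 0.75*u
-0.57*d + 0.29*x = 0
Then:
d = 0.00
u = 2.61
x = 0.00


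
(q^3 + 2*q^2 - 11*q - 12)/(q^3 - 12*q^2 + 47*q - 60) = (q^2 + 5*q + 4)/(q^2 - 9*q + 20)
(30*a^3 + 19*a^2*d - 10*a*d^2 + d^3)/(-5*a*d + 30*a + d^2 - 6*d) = (-6*a^2 - 5*a*d + d^2)/(d - 6)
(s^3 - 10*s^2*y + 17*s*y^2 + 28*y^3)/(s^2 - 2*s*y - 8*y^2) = (s^2 - 6*s*y - 7*y^2)/(s + 2*y)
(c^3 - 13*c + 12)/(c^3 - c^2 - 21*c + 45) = (c^2 + 3*c - 4)/(c^2 + 2*c - 15)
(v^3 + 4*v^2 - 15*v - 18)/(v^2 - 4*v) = (v^3 + 4*v^2 - 15*v - 18)/(v*(v - 4))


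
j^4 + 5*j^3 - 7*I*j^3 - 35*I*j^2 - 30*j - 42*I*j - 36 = (j + 2)*(j + 3)*(j - 6*I)*(j - I)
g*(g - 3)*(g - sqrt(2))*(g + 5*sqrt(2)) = g^4 - 3*g^3 + 4*sqrt(2)*g^3 - 12*sqrt(2)*g^2 - 10*g^2 + 30*g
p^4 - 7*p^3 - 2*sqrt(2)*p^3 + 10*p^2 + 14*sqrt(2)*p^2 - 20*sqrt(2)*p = p*(p - 5)*(p - 2)*(p - 2*sqrt(2))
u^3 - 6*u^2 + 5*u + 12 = (u - 4)*(u - 3)*(u + 1)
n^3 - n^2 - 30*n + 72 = (n - 4)*(n - 3)*(n + 6)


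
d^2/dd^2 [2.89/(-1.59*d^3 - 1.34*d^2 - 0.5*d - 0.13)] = ((27.5706*d + 7.7452)*(1.59*d^3 + 1.34*d^2 + 0.5*d + 0.13) - 2.89*(4.77*d^2 + 2.68*d + 0.5)*(9.54*d^2 + 5.36*d + 1.0))/(1.59*d^3 + 1.34*d^2 + 0.5*d + 0.13)^3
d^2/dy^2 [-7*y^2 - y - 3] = -14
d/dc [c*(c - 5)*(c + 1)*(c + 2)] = 4*c^3 - 6*c^2 - 26*c - 10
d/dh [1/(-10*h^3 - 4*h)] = (15*h^2 + 2)/(2*h^2*(5*h^2 + 2)^2)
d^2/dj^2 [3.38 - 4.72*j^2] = -9.44000000000000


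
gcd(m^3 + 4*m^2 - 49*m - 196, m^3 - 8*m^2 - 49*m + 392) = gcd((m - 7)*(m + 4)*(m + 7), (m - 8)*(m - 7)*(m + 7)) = m^2 - 49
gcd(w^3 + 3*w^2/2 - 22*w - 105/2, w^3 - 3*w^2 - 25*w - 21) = w + 3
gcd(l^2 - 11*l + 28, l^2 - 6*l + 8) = l - 4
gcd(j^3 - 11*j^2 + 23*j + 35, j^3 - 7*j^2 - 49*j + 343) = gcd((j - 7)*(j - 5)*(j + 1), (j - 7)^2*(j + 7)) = j - 7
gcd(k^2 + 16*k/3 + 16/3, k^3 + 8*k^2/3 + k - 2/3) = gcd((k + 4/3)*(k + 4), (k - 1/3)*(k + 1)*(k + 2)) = 1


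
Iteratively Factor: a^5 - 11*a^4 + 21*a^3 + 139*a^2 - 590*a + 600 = (a - 2)*(a^4 - 9*a^3 + 3*a^2 + 145*a - 300) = (a - 5)*(a - 2)*(a^3 - 4*a^2 - 17*a + 60) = (a - 5)^2*(a - 2)*(a^2 + a - 12) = (a - 5)^2*(a - 2)*(a + 4)*(a - 3)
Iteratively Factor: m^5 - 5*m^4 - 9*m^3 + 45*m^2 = (m)*(m^4 - 5*m^3 - 9*m^2 + 45*m) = m*(m - 3)*(m^3 - 2*m^2 - 15*m) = m^2*(m - 3)*(m^2 - 2*m - 15) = m^2*(m - 5)*(m - 3)*(m + 3)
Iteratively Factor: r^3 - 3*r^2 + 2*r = (r)*(r^2 - 3*r + 2) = r*(r - 2)*(r - 1)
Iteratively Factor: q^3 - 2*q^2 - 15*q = (q + 3)*(q^2 - 5*q) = q*(q + 3)*(q - 5)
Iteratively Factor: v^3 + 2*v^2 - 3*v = (v)*(v^2 + 2*v - 3) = v*(v - 1)*(v + 3)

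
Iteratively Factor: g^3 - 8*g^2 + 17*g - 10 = (g - 2)*(g^2 - 6*g + 5) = (g - 2)*(g - 1)*(g - 5)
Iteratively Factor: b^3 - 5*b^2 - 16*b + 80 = (b + 4)*(b^2 - 9*b + 20) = (b - 5)*(b + 4)*(b - 4)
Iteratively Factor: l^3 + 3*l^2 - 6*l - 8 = (l - 2)*(l^2 + 5*l + 4) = (l - 2)*(l + 1)*(l + 4)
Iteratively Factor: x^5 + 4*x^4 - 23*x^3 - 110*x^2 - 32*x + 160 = (x + 2)*(x^4 + 2*x^3 - 27*x^2 - 56*x + 80) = (x - 5)*(x + 2)*(x^3 + 7*x^2 + 8*x - 16) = (x - 5)*(x + 2)*(x + 4)*(x^2 + 3*x - 4) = (x - 5)*(x - 1)*(x + 2)*(x + 4)*(x + 4)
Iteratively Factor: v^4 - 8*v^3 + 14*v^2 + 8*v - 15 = (v - 3)*(v^3 - 5*v^2 - v + 5) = (v - 5)*(v - 3)*(v^2 - 1) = (v - 5)*(v - 3)*(v + 1)*(v - 1)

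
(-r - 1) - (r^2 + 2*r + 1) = -r^2 - 3*r - 2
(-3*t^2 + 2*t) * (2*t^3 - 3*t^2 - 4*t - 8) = -6*t^5 + 13*t^4 + 6*t^3 + 16*t^2 - 16*t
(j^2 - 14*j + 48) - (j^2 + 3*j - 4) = 52 - 17*j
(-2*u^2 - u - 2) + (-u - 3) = -2*u^2 - 2*u - 5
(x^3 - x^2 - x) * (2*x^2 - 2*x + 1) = 2*x^5 - 4*x^4 + x^3 + x^2 - x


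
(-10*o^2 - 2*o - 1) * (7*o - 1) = -70*o^3 - 4*o^2 - 5*o + 1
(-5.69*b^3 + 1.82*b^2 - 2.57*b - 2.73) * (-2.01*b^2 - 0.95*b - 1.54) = 11.4369*b^5 + 1.7473*b^4 + 12.1993*b^3 + 5.126*b^2 + 6.5513*b + 4.2042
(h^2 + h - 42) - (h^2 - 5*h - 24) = 6*h - 18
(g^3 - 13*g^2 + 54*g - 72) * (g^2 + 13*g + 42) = g^5 - 73*g^3 + 84*g^2 + 1332*g - 3024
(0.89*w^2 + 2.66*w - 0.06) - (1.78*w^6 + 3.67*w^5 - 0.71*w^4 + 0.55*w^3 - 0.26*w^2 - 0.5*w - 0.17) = -1.78*w^6 - 3.67*w^5 + 0.71*w^4 - 0.55*w^3 + 1.15*w^2 + 3.16*w + 0.11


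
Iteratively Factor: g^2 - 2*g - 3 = (g + 1)*(g - 3)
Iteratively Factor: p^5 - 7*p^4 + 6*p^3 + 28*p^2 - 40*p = (p + 2)*(p^4 - 9*p^3 + 24*p^2 - 20*p) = (p - 2)*(p + 2)*(p^3 - 7*p^2 + 10*p) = p*(p - 2)*(p + 2)*(p^2 - 7*p + 10) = p*(p - 5)*(p - 2)*(p + 2)*(p - 2)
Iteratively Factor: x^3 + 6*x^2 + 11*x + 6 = (x + 1)*(x^2 + 5*x + 6) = (x + 1)*(x + 2)*(x + 3)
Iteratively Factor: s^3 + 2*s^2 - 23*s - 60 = (s - 5)*(s^2 + 7*s + 12) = (s - 5)*(s + 4)*(s + 3)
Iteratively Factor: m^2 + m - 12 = (m - 3)*(m + 4)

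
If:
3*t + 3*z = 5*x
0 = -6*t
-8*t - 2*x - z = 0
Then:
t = 0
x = 0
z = 0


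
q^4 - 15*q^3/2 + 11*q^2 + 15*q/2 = q*(q - 5)*(q - 3)*(q + 1/2)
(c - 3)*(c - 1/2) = c^2 - 7*c/2 + 3/2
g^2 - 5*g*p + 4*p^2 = (g - 4*p)*(g - p)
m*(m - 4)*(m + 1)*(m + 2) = m^4 - m^3 - 10*m^2 - 8*m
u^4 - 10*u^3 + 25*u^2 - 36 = (u - 6)*(u - 3)*(u - 2)*(u + 1)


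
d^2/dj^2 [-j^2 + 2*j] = -2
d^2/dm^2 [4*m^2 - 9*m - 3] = 8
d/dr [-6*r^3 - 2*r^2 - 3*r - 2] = -18*r^2 - 4*r - 3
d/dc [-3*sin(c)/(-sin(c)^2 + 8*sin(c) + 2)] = 3*(cos(c)^2 - 3)*cos(c)/(sin(c)^2 - 8*sin(c) - 2)^2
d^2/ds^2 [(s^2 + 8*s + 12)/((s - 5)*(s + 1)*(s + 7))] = 2*(s^6 + 24*s^5 + 243*s^4 + 968*s^3 + 1131*s^2 + 216*s + 6313)/(s^9 + 9*s^8 - 72*s^7 - 672*s^6 + 1746*s^5 + 15786*s^4 - 11472*s^3 - 103320*s^2 - 121275*s - 42875)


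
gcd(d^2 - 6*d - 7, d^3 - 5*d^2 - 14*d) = d - 7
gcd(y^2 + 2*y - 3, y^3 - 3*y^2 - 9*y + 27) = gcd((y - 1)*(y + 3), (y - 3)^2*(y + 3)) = y + 3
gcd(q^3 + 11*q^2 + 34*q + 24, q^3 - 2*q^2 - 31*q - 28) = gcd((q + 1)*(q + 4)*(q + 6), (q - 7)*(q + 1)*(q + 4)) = q^2 + 5*q + 4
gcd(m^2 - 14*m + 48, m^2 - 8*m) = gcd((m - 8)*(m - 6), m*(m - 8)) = m - 8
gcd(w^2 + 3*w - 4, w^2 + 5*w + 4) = w + 4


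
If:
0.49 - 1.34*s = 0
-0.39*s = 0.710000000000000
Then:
No Solution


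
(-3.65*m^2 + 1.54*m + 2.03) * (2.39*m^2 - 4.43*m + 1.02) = -8.7235*m^4 + 19.8501*m^3 - 5.6935*m^2 - 7.4221*m + 2.0706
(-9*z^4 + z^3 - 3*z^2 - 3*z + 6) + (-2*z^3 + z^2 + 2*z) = -9*z^4 - z^3 - 2*z^2 - z + 6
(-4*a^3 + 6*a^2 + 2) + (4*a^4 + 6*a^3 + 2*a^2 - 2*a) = 4*a^4 + 2*a^3 + 8*a^2 - 2*a + 2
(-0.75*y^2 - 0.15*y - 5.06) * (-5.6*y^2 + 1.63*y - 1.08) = 4.2*y^4 - 0.3825*y^3 + 28.9015*y^2 - 8.0858*y + 5.4648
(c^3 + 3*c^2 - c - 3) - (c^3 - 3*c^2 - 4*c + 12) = 6*c^2 + 3*c - 15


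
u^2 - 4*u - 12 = (u - 6)*(u + 2)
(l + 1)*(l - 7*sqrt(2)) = l^2 - 7*sqrt(2)*l + l - 7*sqrt(2)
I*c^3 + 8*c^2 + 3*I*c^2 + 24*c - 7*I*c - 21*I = (c + 3)*(c - 7*I)*(I*c + 1)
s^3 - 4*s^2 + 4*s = s*(s - 2)^2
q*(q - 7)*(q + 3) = q^3 - 4*q^2 - 21*q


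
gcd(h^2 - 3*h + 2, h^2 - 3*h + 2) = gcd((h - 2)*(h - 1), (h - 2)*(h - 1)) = h^2 - 3*h + 2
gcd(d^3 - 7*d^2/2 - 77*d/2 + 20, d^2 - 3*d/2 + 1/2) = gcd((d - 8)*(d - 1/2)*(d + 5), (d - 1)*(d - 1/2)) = d - 1/2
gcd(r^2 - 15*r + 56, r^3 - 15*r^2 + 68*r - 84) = r - 7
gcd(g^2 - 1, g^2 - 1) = g^2 - 1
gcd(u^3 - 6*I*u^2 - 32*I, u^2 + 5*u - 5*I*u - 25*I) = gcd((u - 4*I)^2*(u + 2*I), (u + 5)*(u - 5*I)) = 1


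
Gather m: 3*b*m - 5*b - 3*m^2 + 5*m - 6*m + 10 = -5*b - 3*m^2 + m*(3*b - 1) + 10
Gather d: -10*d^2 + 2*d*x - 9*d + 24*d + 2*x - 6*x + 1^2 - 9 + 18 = -10*d^2 + d*(2*x + 15) - 4*x + 10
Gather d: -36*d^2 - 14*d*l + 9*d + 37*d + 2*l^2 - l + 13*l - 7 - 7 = -36*d^2 + d*(46 - 14*l) + 2*l^2 + 12*l - 14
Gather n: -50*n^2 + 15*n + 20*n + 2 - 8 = -50*n^2 + 35*n - 6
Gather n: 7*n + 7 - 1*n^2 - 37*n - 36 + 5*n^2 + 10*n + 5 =4*n^2 - 20*n - 24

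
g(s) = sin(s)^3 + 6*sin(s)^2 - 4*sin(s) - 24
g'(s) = 3*sin(s)^2*cos(s) + 12*sin(s)*cos(s) - 4*cos(s)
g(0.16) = -24.48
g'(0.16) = -1.99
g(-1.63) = -15.02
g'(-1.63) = 0.77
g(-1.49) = -15.04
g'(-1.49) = -1.05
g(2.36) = -23.49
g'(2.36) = -4.22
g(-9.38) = -23.81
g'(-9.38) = 4.53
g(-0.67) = -19.44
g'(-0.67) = -8.07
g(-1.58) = -15.00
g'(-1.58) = 0.12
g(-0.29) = -22.39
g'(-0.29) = -6.89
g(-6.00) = -24.63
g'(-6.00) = -0.40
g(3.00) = -24.44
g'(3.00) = 2.22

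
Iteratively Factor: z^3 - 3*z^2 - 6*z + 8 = (z - 1)*(z^2 - 2*z - 8) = (z - 4)*(z - 1)*(z + 2)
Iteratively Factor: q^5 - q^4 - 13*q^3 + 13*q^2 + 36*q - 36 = (q - 3)*(q^4 + 2*q^3 - 7*q^2 - 8*q + 12) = (q - 3)*(q + 3)*(q^3 - q^2 - 4*q + 4) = (q - 3)*(q - 1)*(q + 3)*(q^2 - 4) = (q - 3)*(q - 2)*(q - 1)*(q + 3)*(q + 2)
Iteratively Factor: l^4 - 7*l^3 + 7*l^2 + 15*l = (l + 1)*(l^3 - 8*l^2 + 15*l) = (l - 3)*(l + 1)*(l^2 - 5*l) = l*(l - 3)*(l + 1)*(l - 5)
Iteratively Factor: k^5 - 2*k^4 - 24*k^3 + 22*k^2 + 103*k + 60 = (k + 1)*(k^4 - 3*k^3 - 21*k^2 + 43*k + 60) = (k - 5)*(k + 1)*(k^3 + 2*k^2 - 11*k - 12) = (k - 5)*(k + 1)*(k + 4)*(k^2 - 2*k - 3) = (k - 5)*(k - 3)*(k + 1)*(k + 4)*(k + 1)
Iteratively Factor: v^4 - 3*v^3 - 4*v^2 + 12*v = (v - 3)*(v^3 - 4*v) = (v - 3)*(v + 2)*(v^2 - 2*v) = v*(v - 3)*(v + 2)*(v - 2)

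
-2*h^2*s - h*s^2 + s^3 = s*(-2*h + s)*(h + s)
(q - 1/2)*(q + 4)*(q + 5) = q^3 + 17*q^2/2 + 31*q/2 - 10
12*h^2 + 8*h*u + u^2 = (2*h + u)*(6*h + u)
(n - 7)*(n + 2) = n^2 - 5*n - 14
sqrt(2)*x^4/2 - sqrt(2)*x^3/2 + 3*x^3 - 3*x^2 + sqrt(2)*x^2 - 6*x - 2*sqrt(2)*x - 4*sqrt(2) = (x - 2)*(x + 1)*(x + 2*sqrt(2))*(sqrt(2)*x/2 + 1)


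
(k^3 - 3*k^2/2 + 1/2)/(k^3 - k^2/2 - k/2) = (k - 1)/k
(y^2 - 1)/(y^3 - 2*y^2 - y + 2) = 1/(y - 2)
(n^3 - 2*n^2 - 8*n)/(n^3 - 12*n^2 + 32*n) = (n + 2)/(n - 8)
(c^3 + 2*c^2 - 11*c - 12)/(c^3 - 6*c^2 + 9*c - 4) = (c^3 + 2*c^2 - 11*c - 12)/(c^3 - 6*c^2 + 9*c - 4)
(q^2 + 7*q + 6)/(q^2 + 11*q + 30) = (q + 1)/(q + 5)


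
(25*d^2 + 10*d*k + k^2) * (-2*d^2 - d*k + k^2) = -50*d^4 - 45*d^3*k + 13*d^2*k^2 + 9*d*k^3 + k^4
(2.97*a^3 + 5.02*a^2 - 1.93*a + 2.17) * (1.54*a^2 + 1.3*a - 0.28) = 4.5738*a^5 + 11.5918*a^4 + 2.7222*a^3 - 0.5728*a^2 + 3.3614*a - 0.6076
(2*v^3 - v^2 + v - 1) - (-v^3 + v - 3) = 3*v^3 - v^2 + 2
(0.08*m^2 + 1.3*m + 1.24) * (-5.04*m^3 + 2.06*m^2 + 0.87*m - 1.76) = -0.4032*m^5 - 6.3872*m^4 - 3.502*m^3 + 3.5446*m^2 - 1.2092*m - 2.1824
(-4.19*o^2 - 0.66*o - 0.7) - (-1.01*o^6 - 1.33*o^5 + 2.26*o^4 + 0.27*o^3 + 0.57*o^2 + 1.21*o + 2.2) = 1.01*o^6 + 1.33*o^5 - 2.26*o^4 - 0.27*o^3 - 4.76*o^2 - 1.87*o - 2.9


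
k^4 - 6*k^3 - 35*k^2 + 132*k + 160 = (k - 8)*(k - 4)*(k + 1)*(k + 5)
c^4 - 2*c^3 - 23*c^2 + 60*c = c*(c - 4)*(c - 3)*(c + 5)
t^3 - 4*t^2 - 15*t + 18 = (t - 6)*(t - 1)*(t + 3)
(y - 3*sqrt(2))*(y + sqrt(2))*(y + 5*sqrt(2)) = y^3 + 3*sqrt(2)*y^2 - 26*y - 30*sqrt(2)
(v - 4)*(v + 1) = v^2 - 3*v - 4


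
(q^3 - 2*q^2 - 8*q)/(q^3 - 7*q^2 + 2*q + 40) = q/(q - 5)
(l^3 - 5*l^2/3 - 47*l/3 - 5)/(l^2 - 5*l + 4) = (3*l^3 - 5*l^2 - 47*l - 15)/(3*(l^2 - 5*l + 4))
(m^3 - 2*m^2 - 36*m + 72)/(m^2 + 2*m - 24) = (m^2 - 8*m + 12)/(m - 4)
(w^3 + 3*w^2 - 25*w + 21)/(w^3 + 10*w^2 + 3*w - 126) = (w - 1)/(w + 6)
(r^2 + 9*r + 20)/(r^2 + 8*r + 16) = (r + 5)/(r + 4)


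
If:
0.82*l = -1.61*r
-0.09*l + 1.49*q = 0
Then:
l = -1.96341463414634*r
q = -0.118595514814209*r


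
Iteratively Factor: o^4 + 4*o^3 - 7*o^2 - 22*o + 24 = (o + 4)*(o^3 - 7*o + 6) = (o + 3)*(o + 4)*(o^2 - 3*o + 2) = (o - 1)*(o + 3)*(o + 4)*(o - 2)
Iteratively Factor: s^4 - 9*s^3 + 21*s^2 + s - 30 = (s - 3)*(s^3 - 6*s^2 + 3*s + 10) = (s - 3)*(s + 1)*(s^2 - 7*s + 10) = (s - 3)*(s - 2)*(s + 1)*(s - 5)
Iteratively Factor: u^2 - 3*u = (u)*(u - 3)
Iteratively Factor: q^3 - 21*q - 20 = (q - 5)*(q^2 + 5*q + 4) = (q - 5)*(q + 1)*(q + 4)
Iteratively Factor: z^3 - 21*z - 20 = (z + 4)*(z^2 - 4*z - 5) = (z - 5)*(z + 4)*(z + 1)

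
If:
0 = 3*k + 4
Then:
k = -4/3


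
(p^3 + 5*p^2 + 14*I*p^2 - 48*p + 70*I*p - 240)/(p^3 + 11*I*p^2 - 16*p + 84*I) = (p^2 + p*(5 + 8*I) + 40*I)/(p^2 + 5*I*p + 14)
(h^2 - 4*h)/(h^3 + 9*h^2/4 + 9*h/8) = 8*(h - 4)/(8*h^2 + 18*h + 9)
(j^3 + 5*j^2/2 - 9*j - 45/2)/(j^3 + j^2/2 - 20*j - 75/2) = (j - 3)/(j - 5)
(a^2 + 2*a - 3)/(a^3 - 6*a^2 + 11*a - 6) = (a + 3)/(a^2 - 5*a + 6)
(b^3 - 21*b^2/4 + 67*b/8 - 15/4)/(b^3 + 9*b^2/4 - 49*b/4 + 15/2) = (b - 5/2)/(b + 5)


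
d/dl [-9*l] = -9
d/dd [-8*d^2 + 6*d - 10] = 6 - 16*d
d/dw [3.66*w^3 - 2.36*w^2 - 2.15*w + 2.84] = 10.98*w^2 - 4.72*w - 2.15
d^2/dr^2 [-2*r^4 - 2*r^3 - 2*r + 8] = 12*r*(-2*r - 1)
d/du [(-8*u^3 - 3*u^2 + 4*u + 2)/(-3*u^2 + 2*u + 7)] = 2*(12*u^4 - 16*u^3 - 81*u^2 - 15*u + 12)/(9*u^4 - 12*u^3 - 38*u^2 + 28*u + 49)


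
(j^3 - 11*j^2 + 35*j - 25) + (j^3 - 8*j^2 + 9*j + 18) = 2*j^3 - 19*j^2 + 44*j - 7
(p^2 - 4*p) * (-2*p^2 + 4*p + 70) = -2*p^4 + 12*p^3 + 54*p^2 - 280*p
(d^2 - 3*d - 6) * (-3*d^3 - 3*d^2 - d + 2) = -3*d^5 + 6*d^4 + 26*d^3 + 23*d^2 - 12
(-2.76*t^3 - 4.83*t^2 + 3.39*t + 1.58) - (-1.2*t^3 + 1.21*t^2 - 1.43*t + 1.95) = -1.56*t^3 - 6.04*t^2 + 4.82*t - 0.37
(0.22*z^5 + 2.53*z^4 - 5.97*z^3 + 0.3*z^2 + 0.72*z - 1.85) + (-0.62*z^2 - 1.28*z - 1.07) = 0.22*z^5 + 2.53*z^4 - 5.97*z^3 - 0.32*z^2 - 0.56*z - 2.92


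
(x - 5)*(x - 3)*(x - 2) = x^3 - 10*x^2 + 31*x - 30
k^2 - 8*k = k*(k - 8)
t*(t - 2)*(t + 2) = t^3 - 4*t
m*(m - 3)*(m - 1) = m^3 - 4*m^2 + 3*m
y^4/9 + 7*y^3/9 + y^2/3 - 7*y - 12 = (y/3 + 1)^2*(y - 3)*(y + 4)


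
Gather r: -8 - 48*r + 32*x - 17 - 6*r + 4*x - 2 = -54*r + 36*x - 27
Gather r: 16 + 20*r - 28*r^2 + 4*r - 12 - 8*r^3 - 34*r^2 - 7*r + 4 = -8*r^3 - 62*r^2 + 17*r + 8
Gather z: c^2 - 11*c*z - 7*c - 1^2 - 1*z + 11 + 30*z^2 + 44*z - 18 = c^2 - 7*c + 30*z^2 + z*(43 - 11*c) - 8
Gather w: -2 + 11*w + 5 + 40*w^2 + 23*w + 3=40*w^2 + 34*w + 6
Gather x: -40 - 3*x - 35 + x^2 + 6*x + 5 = x^2 + 3*x - 70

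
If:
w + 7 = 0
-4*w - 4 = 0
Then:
No Solution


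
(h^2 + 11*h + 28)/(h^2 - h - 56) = (h + 4)/(h - 8)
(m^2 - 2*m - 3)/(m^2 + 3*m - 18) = (m + 1)/(m + 6)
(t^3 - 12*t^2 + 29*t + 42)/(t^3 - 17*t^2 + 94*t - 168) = (t + 1)/(t - 4)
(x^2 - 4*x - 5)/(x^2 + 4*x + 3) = (x - 5)/(x + 3)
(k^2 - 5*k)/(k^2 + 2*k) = (k - 5)/(k + 2)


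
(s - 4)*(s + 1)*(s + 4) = s^3 + s^2 - 16*s - 16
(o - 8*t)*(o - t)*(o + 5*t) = o^3 - 4*o^2*t - 37*o*t^2 + 40*t^3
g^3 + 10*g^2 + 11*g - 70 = (g - 2)*(g + 5)*(g + 7)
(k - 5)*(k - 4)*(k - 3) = k^3 - 12*k^2 + 47*k - 60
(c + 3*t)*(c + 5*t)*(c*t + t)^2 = c^4*t^2 + 8*c^3*t^3 + 2*c^3*t^2 + 15*c^2*t^4 + 16*c^2*t^3 + c^2*t^2 + 30*c*t^4 + 8*c*t^3 + 15*t^4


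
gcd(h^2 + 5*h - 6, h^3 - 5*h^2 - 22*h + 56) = 1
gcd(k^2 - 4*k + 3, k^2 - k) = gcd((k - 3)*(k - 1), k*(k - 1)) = k - 1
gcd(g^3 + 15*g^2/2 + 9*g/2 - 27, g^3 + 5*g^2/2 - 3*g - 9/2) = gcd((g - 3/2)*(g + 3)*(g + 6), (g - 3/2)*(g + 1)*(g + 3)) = g^2 + 3*g/2 - 9/2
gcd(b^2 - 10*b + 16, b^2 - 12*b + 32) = b - 8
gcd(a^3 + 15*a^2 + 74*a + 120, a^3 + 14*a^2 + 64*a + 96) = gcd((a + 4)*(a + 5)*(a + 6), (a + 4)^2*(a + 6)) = a^2 + 10*a + 24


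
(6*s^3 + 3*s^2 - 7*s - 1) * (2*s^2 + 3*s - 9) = 12*s^5 + 24*s^4 - 59*s^3 - 50*s^2 + 60*s + 9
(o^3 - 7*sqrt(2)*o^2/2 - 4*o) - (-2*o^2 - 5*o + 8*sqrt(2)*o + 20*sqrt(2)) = o^3 - 7*sqrt(2)*o^2/2 + 2*o^2 - 8*sqrt(2)*o + o - 20*sqrt(2)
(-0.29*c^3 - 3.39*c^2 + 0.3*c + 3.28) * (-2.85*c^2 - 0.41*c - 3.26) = 0.8265*c^5 + 9.7804*c^4 + 1.4803*c^3 + 1.5804*c^2 - 2.3228*c - 10.6928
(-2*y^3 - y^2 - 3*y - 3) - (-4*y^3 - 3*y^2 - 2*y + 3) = 2*y^3 + 2*y^2 - y - 6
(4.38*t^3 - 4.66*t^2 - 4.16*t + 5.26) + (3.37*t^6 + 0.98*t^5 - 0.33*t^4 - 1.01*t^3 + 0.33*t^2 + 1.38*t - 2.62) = 3.37*t^6 + 0.98*t^5 - 0.33*t^4 + 3.37*t^3 - 4.33*t^2 - 2.78*t + 2.64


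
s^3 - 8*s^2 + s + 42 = (s - 7)*(s - 3)*(s + 2)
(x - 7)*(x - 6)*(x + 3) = x^3 - 10*x^2 + 3*x + 126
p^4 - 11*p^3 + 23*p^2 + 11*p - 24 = (p - 8)*(p - 3)*(p - 1)*(p + 1)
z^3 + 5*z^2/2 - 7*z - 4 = (z - 2)*(z + 1/2)*(z + 4)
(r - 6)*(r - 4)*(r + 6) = r^3 - 4*r^2 - 36*r + 144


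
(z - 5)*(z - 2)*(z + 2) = z^3 - 5*z^2 - 4*z + 20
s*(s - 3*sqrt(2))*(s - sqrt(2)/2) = s^3 - 7*sqrt(2)*s^2/2 + 3*s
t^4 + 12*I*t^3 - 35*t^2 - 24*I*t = t*(t + I)*(t + 3*I)*(t + 8*I)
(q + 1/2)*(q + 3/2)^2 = q^3 + 7*q^2/2 + 15*q/4 + 9/8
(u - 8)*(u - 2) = u^2 - 10*u + 16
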